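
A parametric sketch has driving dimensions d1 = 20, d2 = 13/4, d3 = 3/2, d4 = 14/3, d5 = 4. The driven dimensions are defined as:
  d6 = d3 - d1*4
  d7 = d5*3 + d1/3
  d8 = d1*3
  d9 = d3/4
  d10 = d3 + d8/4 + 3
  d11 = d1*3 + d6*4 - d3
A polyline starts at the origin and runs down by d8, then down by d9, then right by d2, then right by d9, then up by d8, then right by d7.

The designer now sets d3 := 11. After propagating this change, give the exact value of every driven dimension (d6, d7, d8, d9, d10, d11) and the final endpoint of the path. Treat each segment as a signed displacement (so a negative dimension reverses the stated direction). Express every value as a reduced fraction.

Apply edit: d3 := 11
  d6 = d3 - d1*4 = -69
  d7 = d5*3 + d1/3 = 56/3
  d8 = d1*3 = 60
  d9 = d3/4 = 11/4
  d10 = d3 + d8/4 + 3 = 29
  d11 = d1*3 + d6*4 - d3 = -227
Walk from origin (0, 0):
  seg 1: down by d8 = 60 → (0, -60)
  seg 2: down by d9 = 11/4 → (0, -251/4)
  seg 3: right by d2 = 13/4 → (13/4, -251/4)
  seg 4: right by d9 = 11/4 → (6, -251/4)
  seg 5: up by d8 = 60 → (6, -11/4)
  seg 6: right by d7 = 56/3 → (74/3, -11/4)

d6 = -69
d7 = 56/3
d8 = 60
d9 = 11/4
d10 = 29
d11 = -227
endpoint = (74/3, -11/4)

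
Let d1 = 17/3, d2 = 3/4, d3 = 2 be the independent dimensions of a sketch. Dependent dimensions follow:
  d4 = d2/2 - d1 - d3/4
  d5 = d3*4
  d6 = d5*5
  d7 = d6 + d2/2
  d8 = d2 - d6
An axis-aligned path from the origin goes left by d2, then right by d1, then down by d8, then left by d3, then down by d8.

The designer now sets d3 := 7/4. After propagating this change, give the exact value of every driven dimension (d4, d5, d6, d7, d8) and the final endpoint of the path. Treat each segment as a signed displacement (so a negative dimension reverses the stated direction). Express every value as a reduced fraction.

d4 = -275/48
d5 = 7
d6 = 35
d7 = 283/8
d8 = -137/4
endpoint = (19/6, 137/2)

Apply edit: d3 := 7/4
  d4 = d2/2 - d1 - d3/4 = -275/48
  d5 = d3*4 = 7
  d6 = d5*5 = 35
  d7 = d6 + d2/2 = 283/8
  d8 = d2 - d6 = -137/4
Walk from origin (0, 0):
  seg 1: left by d2 = 3/4 → (-3/4, 0)
  seg 2: right by d1 = 17/3 → (59/12, 0)
  seg 3: down by d8 = -137/4 → (59/12, 137/4)
  seg 4: left by d3 = 7/4 → (19/6, 137/4)
  seg 5: down by d8 = -137/4 → (19/6, 137/2)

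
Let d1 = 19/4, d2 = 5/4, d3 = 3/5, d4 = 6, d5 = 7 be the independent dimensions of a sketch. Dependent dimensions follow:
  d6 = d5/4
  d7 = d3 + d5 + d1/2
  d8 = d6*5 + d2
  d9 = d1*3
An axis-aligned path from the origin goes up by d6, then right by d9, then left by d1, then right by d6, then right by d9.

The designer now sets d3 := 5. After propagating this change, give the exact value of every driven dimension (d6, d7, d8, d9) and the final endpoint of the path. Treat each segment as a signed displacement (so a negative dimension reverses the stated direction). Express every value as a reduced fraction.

d6 = 7/4
d7 = 115/8
d8 = 10
d9 = 57/4
endpoint = (51/2, 7/4)

Apply edit: d3 := 5
  d6 = d5/4 = 7/4
  d7 = d3 + d5 + d1/2 = 115/8
  d8 = d6*5 + d2 = 10
  d9 = d1*3 = 57/4
Walk from origin (0, 0):
  seg 1: up by d6 = 7/4 → (0, 7/4)
  seg 2: right by d9 = 57/4 → (57/4, 7/4)
  seg 3: left by d1 = 19/4 → (19/2, 7/4)
  seg 4: right by d6 = 7/4 → (45/4, 7/4)
  seg 5: right by d9 = 57/4 → (51/2, 7/4)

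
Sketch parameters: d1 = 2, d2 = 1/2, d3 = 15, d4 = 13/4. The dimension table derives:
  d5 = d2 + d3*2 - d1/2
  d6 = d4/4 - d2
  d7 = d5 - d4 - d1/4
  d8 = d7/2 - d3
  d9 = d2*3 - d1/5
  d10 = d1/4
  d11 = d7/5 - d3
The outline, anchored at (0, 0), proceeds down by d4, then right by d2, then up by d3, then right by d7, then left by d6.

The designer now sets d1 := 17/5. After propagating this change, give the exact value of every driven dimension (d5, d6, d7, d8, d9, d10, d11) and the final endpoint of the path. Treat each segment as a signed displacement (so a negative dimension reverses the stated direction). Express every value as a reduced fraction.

d5 = 144/5
d6 = 5/16
d7 = 247/10
d8 = -53/20
d9 = 41/50
d10 = 17/20
d11 = -503/50
endpoint = (1991/80, 47/4)

Apply edit: d1 := 17/5
  d5 = d2 + d3*2 - d1/2 = 144/5
  d6 = d4/4 - d2 = 5/16
  d7 = d5 - d4 - d1/4 = 247/10
  d8 = d7/2 - d3 = -53/20
  d9 = d2*3 - d1/5 = 41/50
  d10 = d1/4 = 17/20
  d11 = d7/5 - d3 = -503/50
Walk from origin (0, 0):
  seg 1: down by d4 = 13/4 → (0, -13/4)
  seg 2: right by d2 = 1/2 → (1/2, -13/4)
  seg 3: up by d3 = 15 → (1/2, 47/4)
  seg 4: right by d7 = 247/10 → (126/5, 47/4)
  seg 5: left by d6 = 5/16 → (1991/80, 47/4)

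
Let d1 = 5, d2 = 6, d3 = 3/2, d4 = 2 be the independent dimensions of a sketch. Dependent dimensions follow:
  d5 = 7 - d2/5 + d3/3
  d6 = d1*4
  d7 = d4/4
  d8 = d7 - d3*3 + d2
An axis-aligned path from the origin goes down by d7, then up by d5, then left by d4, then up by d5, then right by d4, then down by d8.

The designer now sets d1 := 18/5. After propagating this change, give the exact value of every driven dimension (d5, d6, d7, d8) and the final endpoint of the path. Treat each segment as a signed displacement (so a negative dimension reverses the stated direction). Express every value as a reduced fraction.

d5 = 63/10
d6 = 72/5
d7 = 1/2
d8 = 2
endpoint = (0, 101/10)

Apply edit: d1 := 18/5
  d5 = 7 - d2/5 + d3/3 = 63/10
  d6 = d1*4 = 72/5
  d7 = d4/4 = 1/2
  d8 = d7 - d3*3 + d2 = 2
Walk from origin (0, 0):
  seg 1: down by d7 = 1/2 → (0, -1/2)
  seg 2: up by d5 = 63/10 → (0, 29/5)
  seg 3: left by d4 = 2 → (-2, 29/5)
  seg 4: up by d5 = 63/10 → (-2, 121/10)
  seg 5: right by d4 = 2 → (0, 121/10)
  seg 6: down by d8 = 2 → (0, 101/10)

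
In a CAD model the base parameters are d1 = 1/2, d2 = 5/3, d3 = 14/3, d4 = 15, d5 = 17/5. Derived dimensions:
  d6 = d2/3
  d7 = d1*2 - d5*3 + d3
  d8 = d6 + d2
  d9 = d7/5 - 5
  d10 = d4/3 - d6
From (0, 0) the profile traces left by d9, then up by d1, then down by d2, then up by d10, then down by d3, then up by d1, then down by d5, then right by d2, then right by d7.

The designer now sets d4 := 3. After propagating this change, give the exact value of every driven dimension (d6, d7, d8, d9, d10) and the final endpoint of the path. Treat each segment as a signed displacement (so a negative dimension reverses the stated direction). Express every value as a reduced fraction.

Apply edit: d4 := 3
  d6 = d2/3 = 5/9
  d7 = d1*2 - d5*3 + d3 = -68/15
  d8 = d6 + d2 = 20/9
  d9 = d7/5 - 5 = -443/75
  d10 = d4/3 - d6 = 4/9
Walk from origin (0, 0):
  seg 1: left by d9 = -443/75 → (443/75, 0)
  seg 2: up by d1 = 1/2 → (443/75, 1/2)
  seg 3: down by d2 = 5/3 → (443/75, -7/6)
  seg 4: up by d10 = 4/9 → (443/75, -13/18)
  seg 5: down by d3 = 14/3 → (443/75, -97/18)
  seg 6: up by d1 = 1/2 → (443/75, -44/9)
  seg 7: down by d5 = 17/5 → (443/75, -373/45)
  seg 8: right by d2 = 5/3 → (568/75, -373/45)
  seg 9: right by d7 = -68/15 → (76/25, -373/45)

d6 = 5/9
d7 = -68/15
d8 = 20/9
d9 = -443/75
d10 = 4/9
endpoint = (76/25, -373/45)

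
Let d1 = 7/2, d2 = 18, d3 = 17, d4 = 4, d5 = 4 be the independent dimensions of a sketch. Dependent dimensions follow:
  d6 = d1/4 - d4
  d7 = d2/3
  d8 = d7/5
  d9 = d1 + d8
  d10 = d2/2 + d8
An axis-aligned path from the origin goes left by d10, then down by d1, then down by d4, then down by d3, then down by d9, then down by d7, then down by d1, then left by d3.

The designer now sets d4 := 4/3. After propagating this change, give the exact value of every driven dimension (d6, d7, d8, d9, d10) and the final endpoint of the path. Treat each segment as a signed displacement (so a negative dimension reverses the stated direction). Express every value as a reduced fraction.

Apply edit: d4 := 4/3
  d6 = d1/4 - d4 = -11/24
  d7 = d2/3 = 6
  d8 = d7/5 = 6/5
  d9 = d1 + d8 = 47/10
  d10 = d2/2 + d8 = 51/5
Walk from origin (0, 0):
  seg 1: left by d10 = 51/5 → (-51/5, 0)
  seg 2: down by d1 = 7/2 → (-51/5, -7/2)
  seg 3: down by d4 = 4/3 → (-51/5, -29/6)
  seg 4: down by d3 = 17 → (-51/5, -131/6)
  seg 5: down by d9 = 47/10 → (-51/5, -398/15)
  seg 6: down by d7 = 6 → (-51/5, -488/15)
  seg 7: down by d1 = 7/2 → (-51/5, -1081/30)
  seg 8: left by d3 = 17 → (-136/5, -1081/30)

d6 = -11/24
d7 = 6
d8 = 6/5
d9 = 47/10
d10 = 51/5
endpoint = (-136/5, -1081/30)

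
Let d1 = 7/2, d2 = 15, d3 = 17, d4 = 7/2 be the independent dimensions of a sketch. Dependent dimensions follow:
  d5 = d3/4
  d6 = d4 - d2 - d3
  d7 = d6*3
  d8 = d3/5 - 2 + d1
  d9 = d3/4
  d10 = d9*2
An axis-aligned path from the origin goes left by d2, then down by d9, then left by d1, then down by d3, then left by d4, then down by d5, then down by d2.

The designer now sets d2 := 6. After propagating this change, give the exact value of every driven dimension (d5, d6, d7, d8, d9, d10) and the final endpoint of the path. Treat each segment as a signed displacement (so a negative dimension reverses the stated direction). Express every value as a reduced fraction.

d5 = 17/4
d6 = -39/2
d7 = -117/2
d8 = 49/10
d9 = 17/4
d10 = 17/2
endpoint = (-13, -63/2)

Apply edit: d2 := 6
  d5 = d3/4 = 17/4
  d6 = d4 - d2 - d3 = -39/2
  d7 = d6*3 = -117/2
  d8 = d3/5 - 2 + d1 = 49/10
  d9 = d3/4 = 17/4
  d10 = d9*2 = 17/2
Walk from origin (0, 0):
  seg 1: left by d2 = 6 → (-6, 0)
  seg 2: down by d9 = 17/4 → (-6, -17/4)
  seg 3: left by d1 = 7/2 → (-19/2, -17/4)
  seg 4: down by d3 = 17 → (-19/2, -85/4)
  seg 5: left by d4 = 7/2 → (-13, -85/4)
  seg 6: down by d5 = 17/4 → (-13, -51/2)
  seg 7: down by d2 = 6 → (-13, -63/2)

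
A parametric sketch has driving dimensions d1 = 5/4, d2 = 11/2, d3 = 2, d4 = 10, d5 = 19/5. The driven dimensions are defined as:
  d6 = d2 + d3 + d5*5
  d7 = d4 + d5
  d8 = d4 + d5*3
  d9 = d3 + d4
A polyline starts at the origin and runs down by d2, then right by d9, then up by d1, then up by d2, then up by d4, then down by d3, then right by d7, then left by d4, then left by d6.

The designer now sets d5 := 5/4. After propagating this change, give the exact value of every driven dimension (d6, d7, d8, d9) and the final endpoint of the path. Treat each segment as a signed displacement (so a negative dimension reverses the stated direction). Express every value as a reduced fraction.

Apply edit: d5 := 5/4
  d6 = d2 + d3 + d5*5 = 55/4
  d7 = d4 + d5 = 45/4
  d8 = d4 + d5*3 = 55/4
  d9 = d3 + d4 = 12
Walk from origin (0, 0):
  seg 1: down by d2 = 11/2 → (0, -11/2)
  seg 2: right by d9 = 12 → (12, -11/2)
  seg 3: up by d1 = 5/4 → (12, -17/4)
  seg 4: up by d2 = 11/2 → (12, 5/4)
  seg 5: up by d4 = 10 → (12, 45/4)
  seg 6: down by d3 = 2 → (12, 37/4)
  seg 7: right by d7 = 45/4 → (93/4, 37/4)
  seg 8: left by d4 = 10 → (53/4, 37/4)
  seg 9: left by d6 = 55/4 → (-1/2, 37/4)

d6 = 55/4
d7 = 45/4
d8 = 55/4
d9 = 12
endpoint = (-1/2, 37/4)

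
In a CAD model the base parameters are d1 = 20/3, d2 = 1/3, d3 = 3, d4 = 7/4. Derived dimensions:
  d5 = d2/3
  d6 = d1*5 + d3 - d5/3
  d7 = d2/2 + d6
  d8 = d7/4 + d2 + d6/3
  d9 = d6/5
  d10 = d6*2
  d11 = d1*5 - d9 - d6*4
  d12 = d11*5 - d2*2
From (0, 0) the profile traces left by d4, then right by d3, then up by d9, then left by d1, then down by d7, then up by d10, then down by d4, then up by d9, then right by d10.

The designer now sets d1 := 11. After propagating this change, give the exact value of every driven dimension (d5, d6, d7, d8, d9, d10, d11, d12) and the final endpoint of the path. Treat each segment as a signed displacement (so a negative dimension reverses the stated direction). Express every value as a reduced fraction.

Apply edit: d1 := 11
  d5 = d2/3 = 1/9
  d6 = d1*5 + d3 - d5/3 = 1565/27
  d7 = d2/2 + d6 = 3139/54
  d8 = d7/4 + d2 + d6/3 = 22153/648
  d9 = d6/5 = 313/27
  d10 = d6*2 = 3130/27
  d11 = d1*5 - d9 - d6*4 = -1696/9
  d12 = d11*5 - d2*2 = -8486/9
Walk from origin (0, 0):
  seg 1: left by d4 = 7/4 → (-7/4, 0)
  seg 2: right by d3 = 3 → (5/4, 0)
  seg 3: up by d9 = 313/27 → (5/4, 313/27)
  seg 4: left by d1 = 11 → (-39/4, 313/27)
  seg 5: down by d7 = 3139/54 → (-39/4, -2513/54)
  seg 6: up by d10 = 3130/27 → (-39/4, 1249/18)
  seg 7: down by d4 = 7/4 → (-39/4, 2435/36)
  seg 8: up by d9 = 313/27 → (-39/4, 8557/108)
  seg 9: right by d10 = 3130/27 → (11467/108, 8557/108)

d5 = 1/9
d6 = 1565/27
d7 = 3139/54
d8 = 22153/648
d9 = 313/27
d10 = 3130/27
d11 = -1696/9
d12 = -8486/9
endpoint = (11467/108, 8557/108)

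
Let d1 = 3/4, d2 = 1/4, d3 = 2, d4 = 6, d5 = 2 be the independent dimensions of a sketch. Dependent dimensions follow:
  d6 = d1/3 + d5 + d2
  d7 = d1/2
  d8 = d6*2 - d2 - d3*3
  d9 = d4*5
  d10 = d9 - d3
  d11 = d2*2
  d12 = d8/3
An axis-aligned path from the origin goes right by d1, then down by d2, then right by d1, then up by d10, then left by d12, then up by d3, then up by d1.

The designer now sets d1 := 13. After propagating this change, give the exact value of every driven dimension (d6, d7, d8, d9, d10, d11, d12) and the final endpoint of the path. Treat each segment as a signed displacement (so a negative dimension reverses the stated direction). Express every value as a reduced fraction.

d6 = 79/12
d7 = 13/2
d8 = 83/12
d9 = 30
d10 = 28
d11 = 1/2
d12 = 83/36
endpoint = (853/36, 171/4)

Apply edit: d1 := 13
  d6 = d1/3 + d5 + d2 = 79/12
  d7 = d1/2 = 13/2
  d8 = d6*2 - d2 - d3*3 = 83/12
  d9 = d4*5 = 30
  d10 = d9 - d3 = 28
  d11 = d2*2 = 1/2
  d12 = d8/3 = 83/36
Walk from origin (0, 0):
  seg 1: right by d1 = 13 → (13, 0)
  seg 2: down by d2 = 1/4 → (13, -1/4)
  seg 3: right by d1 = 13 → (26, -1/4)
  seg 4: up by d10 = 28 → (26, 111/4)
  seg 5: left by d12 = 83/36 → (853/36, 111/4)
  seg 6: up by d3 = 2 → (853/36, 119/4)
  seg 7: up by d1 = 13 → (853/36, 171/4)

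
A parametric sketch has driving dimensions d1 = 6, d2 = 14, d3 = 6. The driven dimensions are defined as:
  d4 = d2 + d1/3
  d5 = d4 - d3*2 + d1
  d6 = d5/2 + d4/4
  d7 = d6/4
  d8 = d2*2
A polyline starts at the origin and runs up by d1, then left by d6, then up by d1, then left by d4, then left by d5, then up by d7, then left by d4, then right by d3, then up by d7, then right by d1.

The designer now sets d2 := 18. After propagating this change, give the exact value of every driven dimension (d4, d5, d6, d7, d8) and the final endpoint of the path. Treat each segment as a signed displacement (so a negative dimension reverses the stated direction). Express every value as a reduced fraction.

Apply edit: d2 := 18
  d4 = d2 + d1/3 = 20
  d5 = d4 - d3*2 + d1 = 14
  d6 = d5/2 + d4/4 = 12
  d7 = d6/4 = 3
  d8 = d2*2 = 36
Walk from origin (0, 0):
  seg 1: up by d1 = 6 → (0, 6)
  seg 2: left by d6 = 12 → (-12, 6)
  seg 3: up by d1 = 6 → (-12, 12)
  seg 4: left by d4 = 20 → (-32, 12)
  seg 5: left by d5 = 14 → (-46, 12)
  seg 6: up by d7 = 3 → (-46, 15)
  seg 7: left by d4 = 20 → (-66, 15)
  seg 8: right by d3 = 6 → (-60, 15)
  seg 9: up by d7 = 3 → (-60, 18)
  seg 10: right by d1 = 6 → (-54, 18)

d4 = 20
d5 = 14
d6 = 12
d7 = 3
d8 = 36
endpoint = (-54, 18)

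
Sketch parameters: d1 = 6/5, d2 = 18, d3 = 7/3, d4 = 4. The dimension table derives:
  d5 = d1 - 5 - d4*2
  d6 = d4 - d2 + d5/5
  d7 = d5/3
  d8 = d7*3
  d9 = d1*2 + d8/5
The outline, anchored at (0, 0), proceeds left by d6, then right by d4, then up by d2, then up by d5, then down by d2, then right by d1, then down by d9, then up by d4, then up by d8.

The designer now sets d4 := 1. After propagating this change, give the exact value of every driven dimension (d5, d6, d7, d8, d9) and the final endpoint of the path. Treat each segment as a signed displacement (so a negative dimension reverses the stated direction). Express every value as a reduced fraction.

d5 = -29/5
d6 = -454/25
d7 = -29/15
d8 = -29/5
d9 = 31/25
endpoint = (509/25, -296/25)

Apply edit: d4 := 1
  d5 = d1 - 5 - d4*2 = -29/5
  d6 = d4 - d2 + d5/5 = -454/25
  d7 = d5/3 = -29/15
  d8 = d7*3 = -29/5
  d9 = d1*2 + d8/5 = 31/25
Walk from origin (0, 0):
  seg 1: left by d6 = -454/25 → (454/25, 0)
  seg 2: right by d4 = 1 → (479/25, 0)
  seg 3: up by d2 = 18 → (479/25, 18)
  seg 4: up by d5 = -29/5 → (479/25, 61/5)
  seg 5: down by d2 = 18 → (479/25, -29/5)
  seg 6: right by d1 = 6/5 → (509/25, -29/5)
  seg 7: down by d9 = 31/25 → (509/25, -176/25)
  seg 8: up by d4 = 1 → (509/25, -151/25)
  seg 9: up by d8 = -29/5 → (509/25, -296/25)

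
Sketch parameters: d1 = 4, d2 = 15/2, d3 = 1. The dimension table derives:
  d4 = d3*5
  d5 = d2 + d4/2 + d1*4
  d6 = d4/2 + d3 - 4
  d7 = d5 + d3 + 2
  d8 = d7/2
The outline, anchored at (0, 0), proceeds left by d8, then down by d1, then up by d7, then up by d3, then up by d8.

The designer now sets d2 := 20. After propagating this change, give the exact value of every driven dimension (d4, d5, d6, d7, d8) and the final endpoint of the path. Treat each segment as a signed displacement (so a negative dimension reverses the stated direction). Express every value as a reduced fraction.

Apply edit: d2 := 20
  d4 = d3*5 = 5
  d5 = d2 + d4/2 + d1*4 = 77/2
  d6 = d4/2 + d3 - 4 = -1/2
  d7 = d5 + d3 + 2 = 83/2
  d8 = d7/2 = 83/4
Walk from origin (0, 0):
  seg 1: left by d8 = 83/4 → (-83/4, 0)
  seg 2: down by d1 = 4 → (-83/4, -4)
  seg 3: up by d7 = 83/2 → (-83/4, 75/2)
  seg 4: up by d3 = 1 → (-83/4, 77/2)
  seg 5: up by d8 = 83/4 → (-83/4, 237/4)

d4 = 5
d5 = 77/2
d6 = -1/2
d7 = 83/2
d8 = 83/4
endpoint = (-83/4, 237/4)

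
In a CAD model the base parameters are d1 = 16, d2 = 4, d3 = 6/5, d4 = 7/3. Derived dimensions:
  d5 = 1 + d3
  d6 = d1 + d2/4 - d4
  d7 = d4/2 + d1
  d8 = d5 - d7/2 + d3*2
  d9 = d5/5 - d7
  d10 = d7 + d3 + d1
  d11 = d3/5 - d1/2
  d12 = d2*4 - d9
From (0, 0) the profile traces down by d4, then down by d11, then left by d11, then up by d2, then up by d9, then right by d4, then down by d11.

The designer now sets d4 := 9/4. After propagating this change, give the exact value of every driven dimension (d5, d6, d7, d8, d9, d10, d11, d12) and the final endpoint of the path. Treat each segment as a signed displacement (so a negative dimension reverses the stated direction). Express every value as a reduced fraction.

Apply edit: d4 := 9/4
  d5 = 1 + d3 = 11/5
  d6 = d1 + d2/4 - d4 = 59/4
  d7 = d4/2 + d1 = 137/8
  d8 = d5 - d7/2 + d3*2 = -317/80
  d9 = d5/5 - d7 = -3337/200
  d10 = d7 + d3 + d1 = 1373/40
  d11 = d3/5 - d1/2 = -194/25
  d12 = d2*4 - d9 = 6537/200
Walk from origin (0, 0):
  seg 1: down by d4 = 9/4 → (0, -9/4)
  seg 2: down by d11 = -194/25 → (0, 551/100)
  seg 3: left by d11 = -194/25 → (194/25, 551/100)
  seg 4: up by d2 = 4 → (194/25, 951/100)
  seg 5: up by d9 = -3337/200 → (194/25, -287/40)
  seg 6: right by d4 = 9/4 → (1001/100, -287/40)
  seg 7: down by d11 = -194/25 → (1001/100, 117/200)

d5 = 11/5
d6 = 59/4
d7 = 137/8
d8 = -317/80
d9 = -3337/200
d10 = 1373/40
d11 = -194/25
d12 = 6537/200
endpoint = (1001/100, 117/200)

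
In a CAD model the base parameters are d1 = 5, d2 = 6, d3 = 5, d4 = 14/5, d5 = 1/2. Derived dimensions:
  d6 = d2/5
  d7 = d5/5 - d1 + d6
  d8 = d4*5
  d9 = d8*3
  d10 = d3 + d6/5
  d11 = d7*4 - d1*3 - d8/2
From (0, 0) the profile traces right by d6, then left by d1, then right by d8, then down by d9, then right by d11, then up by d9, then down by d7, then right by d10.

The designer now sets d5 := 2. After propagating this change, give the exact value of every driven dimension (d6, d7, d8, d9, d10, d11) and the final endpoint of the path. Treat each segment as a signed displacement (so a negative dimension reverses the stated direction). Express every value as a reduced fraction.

d6 = 6/5
d7 = -17/5
d8 = 14
d9 = 42
d10 = 131/25
d11 = -178/5
endpoint = (-504/25, 17/5)

Apply edit: d5 := 2
  d6 = d2/5 = 6/5
  d7 = d5/5 - d1 + d6 = -17/5
  d8 = d4*5 = 14
  d9 = d8*3 = 42
  d10 = d3 + d6/5 = 131/25
  d11 = d7*4 - d1*3 - d8/2 = -178/5
Walk from origin (0, 0):
  seg 1: right by d6 = 6/5 → (6/5, 0)
  seg 2: left by d1 = 5 → (-19/5, 0)
  seg 3: right by d8 = 14 → (51/5, 0)
  seg 4: down by d9 = 42 → (51/5, -42)
  seg 5: right by d11 = -178/5 → (-127/5, -42)
  seg 6: up by d9 = 42 → (-127/5, 0)
  seg 7: down by d7 = -17/5 → (-127/5, 17/5)
  seg 8: right by d10 = 131/25 → (-504/25, 17/5)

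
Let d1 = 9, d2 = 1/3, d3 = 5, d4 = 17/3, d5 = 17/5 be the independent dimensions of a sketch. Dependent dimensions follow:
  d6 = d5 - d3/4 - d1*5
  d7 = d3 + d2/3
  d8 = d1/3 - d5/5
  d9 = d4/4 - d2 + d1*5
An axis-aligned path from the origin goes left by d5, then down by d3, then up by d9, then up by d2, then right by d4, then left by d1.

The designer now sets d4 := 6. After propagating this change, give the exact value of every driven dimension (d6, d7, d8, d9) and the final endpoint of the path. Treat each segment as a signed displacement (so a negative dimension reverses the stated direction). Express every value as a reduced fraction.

Apply edit: d4 := 6
  d6 = d5 - d3/4 - d1*5 = -857/20
  d7 = d3 + d2/3 = 46/9
  d8 = d1/3 - d5/5 = 58/25
  d9 = d4/4 - d2 + d1*5 = 277/6
Walk from origin (0, 0):
  seg 1: left by d5 = 17/5 → (-17/5, 0)
  seg 2: down by d3 = 5 → (-17/5, -5)
  seg 3: up by d9 = 277/6 → (-17/5, 247/6)
  seg 4: up by d2 = 1/3 → (-17/5, 83/2)
  seg 5: right by d4 = 6 → (13/5, 83/2)
  seg 6: left by d1 = 9 → (-32/5, 83/2)

d6 = -857/20
d7 = 46/9
d8 = 58/25
d9 = 277/6
endpoint = (-32/5, 83/2)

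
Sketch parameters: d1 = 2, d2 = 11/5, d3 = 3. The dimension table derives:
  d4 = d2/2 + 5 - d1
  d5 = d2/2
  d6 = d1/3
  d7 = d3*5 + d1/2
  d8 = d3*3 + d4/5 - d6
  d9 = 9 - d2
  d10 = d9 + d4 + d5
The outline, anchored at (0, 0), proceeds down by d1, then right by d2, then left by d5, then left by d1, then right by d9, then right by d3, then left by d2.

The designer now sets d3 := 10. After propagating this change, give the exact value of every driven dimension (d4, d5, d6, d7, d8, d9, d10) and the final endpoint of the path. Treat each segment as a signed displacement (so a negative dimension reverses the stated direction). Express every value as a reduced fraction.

d4 = 41/10
d5 = 11/10
d6 = 2/3
d7 = 51
d8 = 4523/150
d9 = 34/5
d10 = 12
endpoint = (137/10, -2)

Apply edit: d3 := 10
  d4 = d2/2 + 5 - d1 = 41/10
  d5 = d2/2 = 11/10
  d6 = d1/3 = 2/3
  d7 = d3*5 + d1/2 = 51
  d8 = d3*3 + d4/5 - d6 = 4523/150
  d9 = 9 - d2 = 34/5
  d10 = d9 + d4 + d5 = 12
Walk from origin (0, 0):
  seg 1: down by d1 = 2 → (0, -2)
  seg 2: right by d2 = 11/5 → (11/5, -2)
  seg 3: left by d5 = 11/10 → (11/10, -2)
  seg 4: left by d1 = 2 → (-9/10, -2)
  seg 5: right by d9 = 34/5 → (59/10, -2)
  seg 6: right by d3 = 10 → (159/10, -2)
  seg 7: left by d2 = 11/5 → (137/10, -2)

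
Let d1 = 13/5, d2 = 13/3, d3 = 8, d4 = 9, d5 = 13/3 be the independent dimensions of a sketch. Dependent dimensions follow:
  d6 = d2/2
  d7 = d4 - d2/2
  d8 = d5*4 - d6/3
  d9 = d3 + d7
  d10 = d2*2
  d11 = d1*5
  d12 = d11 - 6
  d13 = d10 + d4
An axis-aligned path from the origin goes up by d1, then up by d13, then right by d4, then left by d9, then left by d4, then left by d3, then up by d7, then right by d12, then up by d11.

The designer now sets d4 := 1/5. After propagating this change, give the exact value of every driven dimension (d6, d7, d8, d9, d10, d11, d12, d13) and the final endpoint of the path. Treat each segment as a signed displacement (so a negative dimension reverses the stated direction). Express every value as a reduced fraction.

Apply edit: d4 := 1/5
  d6 = d2/2 = 13/6
  d7 = d4 - d2/2 = -59/30
  d8 = d5*4 - d6/3 = 299/18
  d9 = d3 + d7 = 181/30
  d10 = d2*2 = 26/3
  d11 = d1*5 = 13
  d12 = d11 - 6 = 7
  d13 = d10 + d4 = 133/15
Walk from origin (0, 0):
  seg 1: up by d1 = 13/5 → (0, 13/5)
  seg 2: up by d13 = 133/15 → (0, 172/15)
  seg 3: right by d4 = 1/5 → (1/5, 172/15)
  seg 4: left by d9 = 181/30 → (-35/6, 172/15)
  seg 5: left by d4 = 1/5 → (-181/30, 172/15)
  seg 6: left by d3 = 8 → (-421/30, 172/15)
  seg 7: up by d7 = -59/30 → (-421/30, 19/2)
  seg 8: right by d12 = 7 → (-211/30, 19/2)
  seg 9: up by d11 = 13 → (-211/30, 45/2)

d6 = 13/6
d7 = -59/30
d8 = 299/18
d9 = 181/30
d10 = 26/3
d11 = 13
d12 = 7
d13 = 133/15
endpoint = (-211/30, 45/2)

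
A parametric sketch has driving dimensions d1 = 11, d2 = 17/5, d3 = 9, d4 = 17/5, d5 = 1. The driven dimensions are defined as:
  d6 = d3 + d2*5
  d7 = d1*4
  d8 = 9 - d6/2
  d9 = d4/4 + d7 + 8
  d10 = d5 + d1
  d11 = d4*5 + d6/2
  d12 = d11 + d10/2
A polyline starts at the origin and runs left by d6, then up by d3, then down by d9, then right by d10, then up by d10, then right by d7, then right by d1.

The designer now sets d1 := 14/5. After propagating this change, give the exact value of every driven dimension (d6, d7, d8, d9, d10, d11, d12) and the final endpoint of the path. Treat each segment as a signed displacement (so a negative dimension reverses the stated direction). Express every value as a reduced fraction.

d6 = 26
d7 = 56/5
d8 = -4
d9 = 401/20
d10 = 19/5
d11 = 30
d12 = 319/10
endpoint = (-41/5, -29/4)

Apply edit: d1 := 14/5
  d6 = d3 + d2*5 = 26
  d7 = d1*4 = 56/5
  d8 = 9 - d6/2 = -4
  d9 = d4/4 + d7 + 8 = 401/20
  d10 = d5 + d1 = 19/5
  d11 = d4*5 + d6/2 = 30
  d12 = d11 + d10/2 = 319/10
Walk from origin (0, 0):
  seg 1: left by d6 = 26 → (-26, 0)
  seg 2: up by d3 = 9 → (-26, 9)
  seg 3: down by d9 = 401/20 → (-26, -221/20)
  seg 4: right by d10 = 19/5 → (-111/5, -221/20)
  seg 5: up by d10 = 19/5 → (-111/5, -29/4)
  seg 6: right by d7 = 56/5 → (-11, -29/4)
  seg 7: right by d1 = 14/5 → (-41/5, -29/4)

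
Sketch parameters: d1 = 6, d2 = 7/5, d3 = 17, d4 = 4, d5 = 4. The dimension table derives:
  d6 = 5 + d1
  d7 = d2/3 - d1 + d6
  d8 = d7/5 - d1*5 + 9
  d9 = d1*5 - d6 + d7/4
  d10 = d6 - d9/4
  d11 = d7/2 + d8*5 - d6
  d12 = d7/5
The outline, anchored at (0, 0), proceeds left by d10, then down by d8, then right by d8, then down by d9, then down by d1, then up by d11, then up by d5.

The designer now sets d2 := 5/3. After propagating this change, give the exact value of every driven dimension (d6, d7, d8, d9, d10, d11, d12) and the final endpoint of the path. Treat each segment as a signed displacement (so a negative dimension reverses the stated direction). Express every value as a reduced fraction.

Apply edit: d2 := 5/3
  d6 = 5 + d1 = 11
  d7 = d2/3 - d1 + d6 = 50/9
  d8 = d7/5 - d1*5 + 9 = -179/9
  d9 = d1*5 - d6 + d7/4 = 367/18
  d10 = d6 - d9/4 = 425/72
  d11 = d7/2 + d8*5 - d6 = -323/3
  d12 = d7/5 = 10/9
Walk from origin (0, 0):
  seg 1: left by d10 = 425/72 → (-425/72, 0)
  seg 2: down by d8 = -179/9 → (-425/72, 179/9)
  seg 3: right by d8 = -179/9 → (-619/24, 179/9)
  seg 4: down by d9 = 367/18 → (-619/24, -1/2)
  seg 5: down by d1 = 6 → (-619/24, -13/2)
  seg 6: up by d11 = -323/3 → (-619/24, -685/6)
  seg 7: up by d5 = 4 → (-619/24, -661/6)

d6 = 11
d7 = 50/9
d8 = -179/9
d9 = 367/18
d10 = 425/72
d11 = -323/3
d12 = 10/9
endpoint = (-619/24, -661/6)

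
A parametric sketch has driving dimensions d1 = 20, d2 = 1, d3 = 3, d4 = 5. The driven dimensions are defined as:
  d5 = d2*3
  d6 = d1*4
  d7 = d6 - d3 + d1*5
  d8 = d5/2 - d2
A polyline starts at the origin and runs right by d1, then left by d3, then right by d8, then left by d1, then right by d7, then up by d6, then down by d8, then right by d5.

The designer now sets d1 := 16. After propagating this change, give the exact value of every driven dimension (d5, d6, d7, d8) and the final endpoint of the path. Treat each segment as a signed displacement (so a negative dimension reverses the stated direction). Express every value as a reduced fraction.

d5 = 3
d6 = 64
d7 = 141
d8 = 1/2
endpoint = (283/2, 127/2)

Apply edit: d1 := 16
  d5 = d2*3 = 3
  d6 = d1*4 = 64
  d7 = d6 - d3 + d1*5 = 141
  d8 = d5/2 - d2 = 1/2
Walk from origin (0, 0):
  seg 1: right by d1 = 16 → (16, 0)
  seg 2: left by d3 = 3 → (13, 0)
  seg 3: right by d8 = 1/2 → (27/2, 0)
  seg 4: left by d1 = 16 → (-5/2, 0)
  seg 5: right by d7 = 141 → (277/2, 0)
  seg 6: up by d6 = 64 → (277/2, 64)
  seg 7: down by d8 = 1/2 → (277/2, 127/2)
  seg 8: right by d5 = 3 → (283/2, 127/2)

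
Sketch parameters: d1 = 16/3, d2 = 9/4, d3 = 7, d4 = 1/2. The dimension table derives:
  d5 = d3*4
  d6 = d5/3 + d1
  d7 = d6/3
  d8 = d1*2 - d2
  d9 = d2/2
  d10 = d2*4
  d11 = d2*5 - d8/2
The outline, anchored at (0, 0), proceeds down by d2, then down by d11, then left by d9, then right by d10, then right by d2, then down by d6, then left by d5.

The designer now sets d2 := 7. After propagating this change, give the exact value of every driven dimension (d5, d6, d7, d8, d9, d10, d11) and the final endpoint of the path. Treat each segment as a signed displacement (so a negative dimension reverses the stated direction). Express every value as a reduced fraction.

d5 = 28
d6 = 44/3
d7 = 44/9
d8 = 11/3
d9 = 7/2
d10 = 28
d11 = 199/6
endpoint = (7/2, -329/6)

Apply edit: d2 := 7
  d5 = d3*4 = 28
  d6 = d5/3 + d1 = 44/3
  d7 = d6/3 = 44/9
  d8 = d1*2 - d2 = 11/3
  d9 = d2/2 = 7/2
  d10 = d2*4 = 28
  d11 = d2*5 - d8/2 = 199/6
Walk from origin (0, 0):
  seg 1: down by d2 = 7 → (0, -7)
  seg 2: down by d11 = 199/6 → (0, -241/6)
  seg 3: left by d9 = 7/2 → (-7/2, -241/6)
  seg 4: right by d10 = 28 → (49/2, -241/6)
  seg 5: right by d2 = 7 → (63/2, -241/6)
  seg 6: down by d6 = 44/3 → (63/2, -329/6)
  seg 7: left by d5 = 28 → (7/2, -329/6)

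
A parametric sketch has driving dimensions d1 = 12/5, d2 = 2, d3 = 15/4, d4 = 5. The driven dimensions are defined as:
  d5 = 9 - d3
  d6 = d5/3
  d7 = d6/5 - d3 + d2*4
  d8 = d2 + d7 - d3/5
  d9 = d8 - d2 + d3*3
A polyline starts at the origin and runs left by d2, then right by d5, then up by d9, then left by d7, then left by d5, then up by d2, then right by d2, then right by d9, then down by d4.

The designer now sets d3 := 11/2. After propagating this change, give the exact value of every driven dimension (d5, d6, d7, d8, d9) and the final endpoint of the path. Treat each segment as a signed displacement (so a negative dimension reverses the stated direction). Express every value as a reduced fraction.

d5 = 7/2
d6 = 7/6
d7 = 41/15
d8 = 109/30
d9 = 272/15
endpoint = (77/5, 227/15)

Apply edit: d3 := 11/2
  d5 = 9 - d3 = 7/2
  d6 = d5/3 = 7/6
  d7 = d6/5 - d3 + d2*4 = 41/15
  d8 = d2 + d7 - d3/5 = 109/30
  d9 = d8 - d2 + d3*3 = 272/15
Walk from origin (0, 0):
  seg 1: left by d2 = 2 → (-2, 0)
  seg 2: right by d5 = 7/2 → (3/2, 0)
  seg 3: up by d9 = 272/15 → (3/2, 272/15)
  seg 4: left by d7 = 41/15 → (-37/30, 272/15)
  seg 5: left by d5 = 7/2 → (-71/15, 272/15)
  seg 6: up by d2 = 2 → (-71/15, 302/15)
  seg 7: right by d2 = 2 → (-41/15, 302/15)
  seg 8: right by d9 = 272/15 → (77/5, 302/15)
  seg 9: down by d4 = 5 → (77/5, 227/15)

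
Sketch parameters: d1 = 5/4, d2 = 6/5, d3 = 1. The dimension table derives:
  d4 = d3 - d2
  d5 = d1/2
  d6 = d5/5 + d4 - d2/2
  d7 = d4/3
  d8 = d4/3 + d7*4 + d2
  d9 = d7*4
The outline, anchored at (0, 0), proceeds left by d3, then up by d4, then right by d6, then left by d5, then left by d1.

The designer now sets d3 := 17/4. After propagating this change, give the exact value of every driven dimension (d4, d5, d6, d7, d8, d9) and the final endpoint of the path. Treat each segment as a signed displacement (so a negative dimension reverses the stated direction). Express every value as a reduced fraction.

Apply edit: d3 := 17/4
  d4 = d3 - d2 = 61/20
  d5 = d1/2 = 5/8
  d6 = d5/5 + d4 - d2/2 = 103/40
  d7 = d4/3 = 61/60
  d8 = d4/3 + d7*4 + d2 = 377/60
  d9 = d7*4 = 61/15
Walk from origin (0, 0):
  seg 1: left by d3 = 17/4 → (-17/4, 0)
  seg 2: up by d4 = 61/20 → (-17/4, 61/20)
  seg 3: right by d6 = 103/40 → (-67/40, 61/20)
  seg 4: left by d5 = 5/8 → (-23/10, 61/20)
  seg 5: left by d1 = 5/4 → (-71/20, 61/20)

d4 = 61/20
d5 = 5/8
d6 = 103/40
d7 = 61/60
d8 = 377/60
d9 = 61/15
endpoint = (-71/20, 61/20)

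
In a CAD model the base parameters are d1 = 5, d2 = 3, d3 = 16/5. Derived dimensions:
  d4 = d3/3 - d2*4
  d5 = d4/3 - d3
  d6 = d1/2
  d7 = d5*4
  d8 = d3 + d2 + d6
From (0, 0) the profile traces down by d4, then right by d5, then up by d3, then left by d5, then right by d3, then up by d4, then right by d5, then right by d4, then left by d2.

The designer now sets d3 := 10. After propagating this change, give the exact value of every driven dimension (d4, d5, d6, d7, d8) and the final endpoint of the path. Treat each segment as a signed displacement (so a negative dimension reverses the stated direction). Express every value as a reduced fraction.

d4 = -26/3
d5 = -116/9
d6 = 5/2
d7 = -464/9
d8 = 31/2
endpoint = (-131/9, 10)

Apply edit: d3 := 10
  d4 = d3/3 - d2*4 = -26/3
  d5 = d4/3 - d3 = -116/9
  d6 = d1/2 = 5/2
  d7 = d5*4 = -464/9
  d8 = d3 + d2 + d6 = 31/2
Walk from origin (0, 0):
  seg 1: down by d4 = -26/3 → (0, 26/3)
  seg 2: right by d5 = -116/9 → (-116/9, 26/3)
  seg 3: up by d3 = 10 → (-116/9, 56/3)
  seg 4: left by d5 = -116/9 → (0, 56/3)
  seg 5: right by d3 = 10 → (10, 56/3)
  seg 6: up by d4 = -26/3 → (10, 10)
  seg 7: right by d5 = -116/9 → (-26/9, 10)
  seg 8: right by d4 = -26/3 → (-104/9, 10)
  seg 9: left by d2 = 3 → (-131/9, 10)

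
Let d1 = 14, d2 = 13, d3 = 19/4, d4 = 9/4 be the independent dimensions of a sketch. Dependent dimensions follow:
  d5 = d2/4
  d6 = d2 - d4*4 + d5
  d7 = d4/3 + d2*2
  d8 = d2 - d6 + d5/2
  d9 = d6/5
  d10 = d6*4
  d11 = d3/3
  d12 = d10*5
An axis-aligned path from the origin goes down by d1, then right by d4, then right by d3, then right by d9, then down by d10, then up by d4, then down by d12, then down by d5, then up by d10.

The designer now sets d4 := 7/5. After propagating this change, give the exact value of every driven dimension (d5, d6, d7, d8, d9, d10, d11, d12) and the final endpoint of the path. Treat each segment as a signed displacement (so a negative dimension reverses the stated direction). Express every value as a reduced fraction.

d5 = 13/4
d6 = 213/20
d7 = 397/15
d8 = 159/40
d9 = 213/100
d10 = 213/5
d11 = 19/12
d12 = 213
endpoint = (207/25, -4577/20)

Apply edit: d4 := 7/5
  d5 = d2/4 = 13/4
  d6 = d2 - d4*4 + d5 = 213/20
  d7 = d4/3 + d2*2 = 397/15
  d8 = d2 - d6 + d5/2 = 159/40
  d9 = d6/5 = 213/100
  d10 = d6*4 = 213/5
  d11 = d3/3 = 19/12
  d12 = d10*5 = 213
Walk from origin (0, 0):
  seg 1: down by d1 = 14 → (0, -14)
  seg 2: right by d4 = 7/5 → (7/5, -14)
  seg 3: right by d3 = 19/4 → (123/20, -14)
  seg 4: right by d9 = 213/100 → (207/25, -14)
  seg 5: down by d10 = 213/5 → (207/25, -283/5)
  seg 6: up by d4 = 7/5 → (207/25, -276/5)
  seg 7: down by d12 = 213 → (207/25, -1341/5)
  seg 8: down by d5 = 13/4 → (207/25, -5429/20)
  seg 9: up by d10 = 213/5 → (207/25, -4577/20)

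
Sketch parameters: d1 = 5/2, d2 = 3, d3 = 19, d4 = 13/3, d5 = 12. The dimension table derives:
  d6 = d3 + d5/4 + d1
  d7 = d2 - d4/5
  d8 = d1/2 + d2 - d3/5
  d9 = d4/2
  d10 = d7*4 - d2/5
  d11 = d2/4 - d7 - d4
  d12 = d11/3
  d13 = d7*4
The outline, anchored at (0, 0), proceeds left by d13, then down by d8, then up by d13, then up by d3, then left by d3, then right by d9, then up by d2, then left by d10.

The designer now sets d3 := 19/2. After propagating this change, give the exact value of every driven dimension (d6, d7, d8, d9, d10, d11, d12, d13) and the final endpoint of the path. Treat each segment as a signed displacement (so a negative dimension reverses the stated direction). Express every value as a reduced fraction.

d6 = 15
d7 = 32/15
d8 = 47/20
d9 = 13/6
d10 = 119/15
d11 = -343/60
d12 = -343/180
d13 = 128/15
endpoint = (-119/5, 1121/60)

Apply edit: d3 := 19/2
  d6 = d3 + d5/4 + d1 = 15
  d7 = d2 - d4/5 = 32/15
  d8 = d1/2 + d2 - d3/5 = 47/20
  d9 = d4/2 = 13/6
  d10 = d7*4 - d2/5 = 119/15
  d11 = d2/4 - d7 - d4 = -343/60
  d12 = d11/3 = -343/180
  d13 = d7*4 = 128/15
Walk from origin (0, 0):
  seg 1: left by d13 = 128/15 → (-128/15, 0)
  seg 2: down by d8 = 47/20 → (-128/15, -47/20)
  seg 3: up by d13 = 128/15 → (-128/15, 371/60)
  seg 4: up by d3 = 19/2 → (-128/15, 941/60)
  seg 5: left by d3 = 19/2 → (-541/30, 941/60)
  seg 6: right by d9 = 13/6 → (-238/15, 941/60)
  seg 7: up by d2 = 3 → (-238/15, 1121/60)
  seg 8: left by d10 = 119/15 → (-119/5, 1121/60)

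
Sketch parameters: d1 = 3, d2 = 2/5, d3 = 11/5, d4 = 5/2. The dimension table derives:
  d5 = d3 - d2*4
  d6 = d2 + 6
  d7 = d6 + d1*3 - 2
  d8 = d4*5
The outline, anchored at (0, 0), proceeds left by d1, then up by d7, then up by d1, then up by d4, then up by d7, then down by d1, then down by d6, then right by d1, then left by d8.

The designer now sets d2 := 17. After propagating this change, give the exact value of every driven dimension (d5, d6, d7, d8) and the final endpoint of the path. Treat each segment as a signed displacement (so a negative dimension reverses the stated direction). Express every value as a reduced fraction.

d5 = -329/5
d6 = 23
d7 = 30
d8 = 25/2
endpoint = (-25/2, 79/2)

Apply edit: d2 := 17
  d5 = d3 - d2*4 = -329/5
  d6 = d2 + 6 = 23
  d7 = d6 + d1*3 - 2 = 30
  d8 = d4*5 = 25/2
Walk from origin (0, 0):
  seg 1: left by d1 = 3 → (-3, 0)
  seg 2: up by d7 = 30 → (-3, 30)
  seg 3: up by d1 = 3 → (-3, 33)
  seg 4: up by d4 = 5/2 → (-3, 71/2)
  seg 5: up by d7 = 30 → (-3, 131/2)
  seg 6: down by d1 = 3 → (-3, 125/2)
  seg 7: down by d6 = 23 → (-3, 79/2)
  seg 8: right by d1 = 3 → (0, 79/2)
  seg 9: left by d8 = 25/2 → (-25/2, 79/2)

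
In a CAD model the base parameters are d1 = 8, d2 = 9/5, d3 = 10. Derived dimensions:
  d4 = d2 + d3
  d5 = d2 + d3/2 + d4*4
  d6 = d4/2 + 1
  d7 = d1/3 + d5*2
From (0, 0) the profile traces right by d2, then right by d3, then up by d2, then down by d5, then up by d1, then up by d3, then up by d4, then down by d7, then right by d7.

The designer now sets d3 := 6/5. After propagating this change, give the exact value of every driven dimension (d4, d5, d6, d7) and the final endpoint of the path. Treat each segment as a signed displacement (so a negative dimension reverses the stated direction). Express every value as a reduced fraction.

Apply edit: d3 := 6/5
  d4 = d2 + d3 = 3
  d5 = d2 + d3/2 + d4*4 = 72/5
  d6 = d4/2 + 1 = 5/2
  d7 = d1/3 + d5*2 = 472/15
Walk from origin (0, 0):
  seg 1: right by d2 = 9/5 → (9/5, 0)
  seg 2: right by d3 = 6/5 → (3, 0)
  seg 3: up by d2 = 9/5 → (3, 9/5)
  seg 4: down by d5 = 72/5 → (3, -63/5)
  seg 5: up by d1 = 8 → (3, -23/5)
  seg 6: up by d3 = 6/5 → (3, -17/5)
  seg 7: up by d4 = 3 → (3, -2/5)
  seg 8: down by d7 = 472/15 → (3, -478/15)
  seg 9: right by d7 = 472/15 → (517/15, -478/15)

d4 = 3
d5 = 72/5
d6 = 5/2
d7 = 472/15
endpoint = (517/15, -478/15)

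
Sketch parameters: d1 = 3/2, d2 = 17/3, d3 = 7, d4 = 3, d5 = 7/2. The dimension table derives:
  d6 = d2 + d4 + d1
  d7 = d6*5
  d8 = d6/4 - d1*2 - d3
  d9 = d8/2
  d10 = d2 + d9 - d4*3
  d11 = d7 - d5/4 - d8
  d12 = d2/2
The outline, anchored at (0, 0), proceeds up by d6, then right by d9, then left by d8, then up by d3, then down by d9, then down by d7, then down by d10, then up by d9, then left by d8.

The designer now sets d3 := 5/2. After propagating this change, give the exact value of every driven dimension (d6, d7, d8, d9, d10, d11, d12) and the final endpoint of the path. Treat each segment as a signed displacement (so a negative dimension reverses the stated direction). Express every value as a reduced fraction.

d6 = 61/6
d7 = 305/6
d8 = -71/24
d9 = -71/48
d10 = -77/16
d11 = 635/12
d12 = 17/6
endpoint = (71/16, -1601/48)

Apply edit: d3 := 5/2
  d6 = d2 + d4 + d1 = 61/6
  d7 = d6*5 = 305/6
  d8 = d6/4 - d1*2 - d3 = -71/24
  d9 = d8/2 = -71/48
  d10 = d2 + d9 - d4*3 = -77/16
  d11 = d7 - d5/4 - d8 = 635/12
  d12 = d2/2 = 17/6
Walk from origin (0, 0):
  seg 1: up by d6 = 61/6 → (0, 61/6)
  seg 2: right by d9 = -71/48 → (-71/48, 61/6)
  seg 3: left by d8 = -71/24 → (71/48, 61/6)
  seg 4: up by d3 = 5/2 → (71/48, 38/3)
  seg 5: down by d9 = -71/48 → (71/48, 679/48)
  seg 6: down by d7 = 305/6 → (71/48, -587/16)
  seg 7: down by d10 = -77/16 → (71/48, -255/8)
  seg 8: up by d9 = -71/48 → (71/48, -1601/48)
  seg 9: left by d8 = -71/24 → (71/16, -1601/48)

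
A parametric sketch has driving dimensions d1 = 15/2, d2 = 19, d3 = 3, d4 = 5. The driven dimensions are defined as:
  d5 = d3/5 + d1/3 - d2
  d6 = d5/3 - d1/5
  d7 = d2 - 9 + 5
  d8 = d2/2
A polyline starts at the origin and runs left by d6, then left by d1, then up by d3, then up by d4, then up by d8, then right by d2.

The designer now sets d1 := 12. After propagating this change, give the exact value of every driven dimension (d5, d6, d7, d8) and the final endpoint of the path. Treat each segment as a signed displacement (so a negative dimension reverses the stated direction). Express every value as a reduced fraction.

Apply edit: d1 := 12
  d5 = d3/5 + d1/3 - d2 = -72/5
  d6 = d5/3 - d1/5 = -36/5
  d7 = d2 - 9 + 5 = 15
  d8 = d2/2 = 19/2
Walk from origin (0, 0):
  seg 1: left by d6 = -36/5 → (36/5, 0)
  seg 2: left by d1 = 12 → (-24/5, 0)
  seg 3: up by d3 = 3 → (-24/5, 3)
  seg 4: up by d4 = 5 → (-24/5, 8)
  seg 5: up by d8 = 19/2 → (-24/5, 35/2)
  seg 6: right by d2 = 19 → (71/5, 35/2)

d5 = -72/5
d6 = -36/5
d7 = 15
d8 = 19/2
endpoint = (71/5, 35/2)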